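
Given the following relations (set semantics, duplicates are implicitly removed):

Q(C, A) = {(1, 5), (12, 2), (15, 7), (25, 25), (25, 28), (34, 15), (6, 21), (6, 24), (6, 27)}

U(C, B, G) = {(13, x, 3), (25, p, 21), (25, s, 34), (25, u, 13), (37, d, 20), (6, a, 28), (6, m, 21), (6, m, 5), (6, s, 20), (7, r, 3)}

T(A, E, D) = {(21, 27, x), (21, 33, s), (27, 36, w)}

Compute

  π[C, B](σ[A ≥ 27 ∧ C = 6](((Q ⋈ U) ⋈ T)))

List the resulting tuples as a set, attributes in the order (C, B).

{(6, a), (6, m), (6, s)}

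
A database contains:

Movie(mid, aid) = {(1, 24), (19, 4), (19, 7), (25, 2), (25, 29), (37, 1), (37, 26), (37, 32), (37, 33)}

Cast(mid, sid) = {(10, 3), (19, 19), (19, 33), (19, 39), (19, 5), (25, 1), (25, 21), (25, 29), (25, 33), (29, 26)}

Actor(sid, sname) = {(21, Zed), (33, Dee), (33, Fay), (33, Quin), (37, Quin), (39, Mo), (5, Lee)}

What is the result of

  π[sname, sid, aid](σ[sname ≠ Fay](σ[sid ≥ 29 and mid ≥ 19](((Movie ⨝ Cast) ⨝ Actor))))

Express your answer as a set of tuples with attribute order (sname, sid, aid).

Natural join on mid: {(19, 4, 19), (19, 4, 33), (19, 4, 39), (19, 4, 5), (19, 7, 19), (19, 7, 33), (19, 7, 39), (19, 7, 5), (25, 2, 1), (25, 2, 21), (25, 2, 29), (25, 2, 33), (25, 29, 1), (25, 29, 21), (25, 29, 29), (25, 29, 33)}
Natural join on sid: {(19, 4, 33, Dee), (19, 4, 33, Fay), (19, 4, 33, Quin), (19, 4, 39, Mo), (19, 4, 5, Lee), (19, 7, 33, Dee), (19, 7, 33, Fay), (19, 7, 33, Quin), (19, 7, 39, Mo), (19, 7, 5, Lee), (25, 2, 21, Zed), (25, 2, 33, Dee), (25, 2, 33, Fay), (25, 2, 33, Quin), (25, 29, 21, Zed), (25, 29, 33, Dee), (25, 29, 33, Fay), (25, 29, 33, Quin)}
Apply σ_{sid ≥ 29 and mid ≥ 19}; surviving tuples: {(19, 4, 33, Dee), (19, 4, 33, Fay), (19, 4, 33, Quin), (19, 4, 39, Mo), (19, 7, 33, Dee), (19, 7, 33, Fay), (19, 7, 33, Quin), (19, 7, 39, Mo), (25, 2, 33, Dee), (25, 2, 33, Fay), (25, 2, 33, Quin), (25, 29, 33, Dee), (25, 29, 33, Fay), (25, 29, 33, Quin)}
Apply σ_{sname ≠ Fay}; surviving tuples: {(19, 4, 33, Dee), (19, 4, 33, Quin), (19, 4, 39, Mo), (19, 7, 33, Dee), (19, 7, 33, Quin), (19, 7, 39, Mo), (25, 2, 33, Dee), (25, 2, 33, Quin), (25, 29, 33, Dee), (25, 29, 33, Quin)}
Projecting to sname, sid, aid: {(Dee, 33, 2), (Dee, 33, 29), (Dee, 33, 4), (Dee, 33, 7), (Mo, 39, 4), (Mo, 39, 7), (Quin, 33, 2), (Quin, 33, 29), (Quin, 33, 4), (Quin, 33, 7)}

{(Dee, 33, 2), (Dee, 33, 29), (Dee, 33, 4), (Dee, 33, 7), (Mo, 39, 4), (Mo, 39, 7), (Quin, 33, 2), (Quin, 33, 29), (Quin, 33, 4), (Quin, 33, 7)}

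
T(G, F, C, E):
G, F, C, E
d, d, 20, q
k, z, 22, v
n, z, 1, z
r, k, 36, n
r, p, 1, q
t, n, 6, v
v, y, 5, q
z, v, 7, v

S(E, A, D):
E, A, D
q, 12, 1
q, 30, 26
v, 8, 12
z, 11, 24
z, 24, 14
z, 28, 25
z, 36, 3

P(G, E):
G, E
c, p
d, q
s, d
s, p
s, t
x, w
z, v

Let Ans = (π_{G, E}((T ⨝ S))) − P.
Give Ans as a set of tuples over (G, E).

{(k, v), (n, z), (r, q), (t, v), (v, q)}

T ⋈ S (natural join on E): {(d, d, 20, q, 12, 1), (d, d, 20, q, 30, 26), (k, z, 22, v, 8, 12), (n, z, 1, z, 11, 24), (n, z, 1, z, 24, 14), (n, z, 1, z, 28, 25), (n, z, 1, z, 36, 3), (r, p, 1, q, 12, 1), (r, p, 1, q, 30, 26), (t, n, 6, v, 8, 12), (v, y, 5, q, 12, 1), (v, y, 5, q, 30, 26), (z, v, 7, v, 8, 12)}
π_{G, E} gives {(d, q), (k, v), (n, z), (r, q), (t, v), (v, q), (z, v)} (6 duplicate(s) eliminated).
Taking the difference: {(k, v), (n, z), (r, q), (t, v), (v, q)}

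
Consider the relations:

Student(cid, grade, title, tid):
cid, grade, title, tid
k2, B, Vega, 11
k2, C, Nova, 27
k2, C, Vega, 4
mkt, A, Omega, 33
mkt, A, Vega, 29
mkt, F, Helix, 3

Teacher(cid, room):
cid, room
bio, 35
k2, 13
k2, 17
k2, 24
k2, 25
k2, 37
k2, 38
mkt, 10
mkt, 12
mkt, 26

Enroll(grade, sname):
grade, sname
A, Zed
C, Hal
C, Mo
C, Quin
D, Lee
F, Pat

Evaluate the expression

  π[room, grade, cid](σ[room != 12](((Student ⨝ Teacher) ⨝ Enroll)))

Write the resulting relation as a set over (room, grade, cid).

Student ⋈ Teacher (natural join on cid): {(k2, B, Vega, 11, 13), (k2, B, Vega, 11, 17), (k2, B, Vega, 11, 24), (k2, B, Vega, 11, 25), (k2, B, Vega, 11, 37), (k2, B, Vega, 11, 38), (k2, C, Nova, 27, 13), (k2, C, Nova, 27, 17), (k2, C, Nova, 27, 24), (k2, C, Nova, 27, 25), (k2, C, Nova, 27, 37), (k2, C, Nova, 27, 38), (k2, C, Vega, 4, 13), (k2, C, Vega, 4, 17), (k2, C, Vega, 4, 24), (k2, C, Vega, 4, 25), (k2, C, Vega, 4, 37), (k2, C, Vega, 4, 38), (mkt, A, Omega, 33, 10), (mkt, A, Omega, 33, 12), (mkt, A, Omega, 33, 26), (mkt, A, Vega, 29, 10), (mkt, A, Vega, 29, 12), (mkt, A, Vega, 29, 26), (mkt, F, Helix, 3, 10), (mkt, F, Helix, 3, 12), (mkt, F, Helix, 3, 26)}
(Student ⨝ Teacher) ⋈ Enroll (natural join on grade): {(k2, C, Nova, 27, 13, Hal), (k2, C, Nova, 27, 13, Mo), (k2, C, Nova, 27, 13, Quin), (k2, C, Nova, 27, 17, Hal), (k2, C, Nova, 27, 17, Mo), (k2, C, Nova, 27, 17, Quin), (k2, C, Nova, 27, 24, Hal), (k2, C, Nova, 27, 24, Mo), (k2, C, Nova, 27, 24, Quin), (k2, C, Nova, 27, 25, Hal), (k2, C, Nova, 27, 25, Mo), (k2, C, Nova, 27, 25, Quin), (k2, C, Nova, 27, 37, Hal), (k2, C, Nova, 27, 37, Mo), (k2, C, Nova, 27, 37, Quin), (k2, C, Nova, 27, 38, Hal), (k2, C, Nova, 27, 38, Mo), (k2, C, Nova, 27, 38, Quin), (k2, C, Vega, 4, 13, Hal), (k2, C, Vega, 4, 13, Mo), (k2, C, Vega, 4, 13, Quin), (k2, C, Vega, 4, 17, Hal), (k2, C, Vega, 4, 17, Mo), (k2, C, Vega, 4, 17, Quin), (k2, C, Vega, 4, 24, Hal), (k2, C, Vega, 4, 24, Mo), (k2, C, Vega, 4, 24, Quin), (k2, C, Vega, 4, 25, Hal), (k2, C, Vega, 4, 25, Mo), (k2, C, Vega, 4, 25, Quin), (k2, C, Vega, 4, 37, Hal), (k2, C, Vega, 4, 37, Mo), (k2, C, Vega, 4, 37, Quin), (k2, C, Vega, 4, 38, Hal), (k2, C, Vega, 4, 38, Mo), (k2, C, Vega, 4, 38, Quin), (mkt, A, Omega, 33, 10, Zed), (mkt, A, Omega, 33, 12, Zed), (mkt, A, Omega, 33, 26, Zed), (mkt, A, Vega, 29, 10, Zed), (mkt, A, Vega, 29, 12, Zed), (mkt, A, Vega, 29, 26, Zed), (mkt, F, Helix, 3, 10, Pat), (mkt, F, Helix, 3, 12, Pat), (mkt, F, Helix, 3, 26, Pat)}
Filtering on room != 12 leaves {(k2, C, Nova, 27, 13, Hal), (k2, C, Nova, 27, 13, Mo), (k2, C, Nova, 27, 13, Quin), (k2, C, Nova, 27, 17, Hal), (k2, C, Nova, 27, 17, Mo), (k2, C, Nova, 27, 17, Quin), (k2, C, Nova, 27, 24, Hal), (k2, C, Nova, 27, 24, Mo), (k2, C, Nova, 27, 24, Quin), (k2, C, Nova, 27, 25, Hal), (k2, C, Nova, 27, 25, Mo), (k2, C, Nova, 27, 25, Quin), (k2, C, Nova, 27, 37, Hal), (k2, C, Nova, 27, 37, Mo), (k2, C, Nova, 27, 37, Quin), (k2, C, Nova, 27, 38, Hal), (k2, C, Nova, 27, 38, Mo), (k2, C, Nova, 27, 38, Quin), (k2, C, Vega, 4, 13, Hal), (k2, C, Vega, 4, 13, Mo), (k2, C, Vega, 4, 13, Quin), (k2, C, Vega, 4, 17, Hal), (k2, C, Vega, 4, 17, Mo), (k2, C, Vega, 4, 17, Quin), (k2, C, Vega, 4, 24, Hal), (k2, C, Vega, 4, 24, Mo), (k2, C, Vega, 4, 24, Quin), (k2, C, Vega, 4, 25, Hal), (k2, C, Vega, 4, 25, Mo), (k2, C, Vega, 4, 25, Quin), (k2, C, Vega, 4, 37, Hal), (k2, C, Vega, 4, 37, Mo), (k2, C, Vega, 4, 37, Quin), (k2, C, Vega, 4, 38, Hal), (k2, C, Vega, 4, 38, Mo), (k2, C, Vega, 4, 38, Quin), (mkt, A, Omega, 33, 10, Zed), (mkt, A, Omega, 33, 26, Zed), (mkt, A, Vega, 29, 10, Zed), (mkt, A, Vega, 29, 26, Zed), (mkt, F, Helix, 3, 10, Pat), (mkt, F, Helix, 3, 26, Pat)}.
π[room, grade, cid]: project onto (room, grade, cid) (32 duplicate(s) eliminated) → {(10, A, mkt), (10, F, mkt), (13, C, k2), (17, C, k2), (24, C, k2), (25, C, k2), (26, A, mkt), (26, F, mkt), (37, C, k2), (38, C, k2)}

{(10, A, mkt), (10, F, mkt), (13, C, k2), (17, C, k2), (24, C, k2), (25, C, k2), (26, A, mkt), (26, F, mkt), (37, C, k2), (38, C, k2)}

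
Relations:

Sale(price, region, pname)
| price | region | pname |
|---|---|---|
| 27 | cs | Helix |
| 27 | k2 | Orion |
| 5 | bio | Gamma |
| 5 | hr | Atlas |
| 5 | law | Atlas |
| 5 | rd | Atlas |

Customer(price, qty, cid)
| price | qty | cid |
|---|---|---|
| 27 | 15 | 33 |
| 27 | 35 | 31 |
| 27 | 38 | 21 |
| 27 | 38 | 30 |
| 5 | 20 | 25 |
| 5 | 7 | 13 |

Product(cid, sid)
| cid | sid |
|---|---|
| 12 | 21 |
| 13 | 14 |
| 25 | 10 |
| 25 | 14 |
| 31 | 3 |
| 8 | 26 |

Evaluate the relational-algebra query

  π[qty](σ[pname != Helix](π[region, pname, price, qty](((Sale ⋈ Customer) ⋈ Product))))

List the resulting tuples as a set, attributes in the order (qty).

{20, 35, 7}

Natural join on price: {(27, cs, Helix, 15, 33), (27, cs, Helix, 35, 31), (27, cs, Helix, 38, 21), (27, cs, Helix, 38, 30), (27, k2, Orion, 15, 33), (27, k2, Orion, 35, 31), (27, k2, Orion, 38, 21), (27, k2, Orion, 38, 30), (5, bio, Gamma, 20, 25), (5, bio, Gamma, 7, 13), (5, hr, Atlas, 20, 25), (5, hr, Atlas, 7, 13), (5, law, Atlas, 20, 25), (5, law, Atlas, 7, 13), (5, rd, Atlas, 20, 25), (5, rd, Atlas, 7, 13)}
Natural join on cid: {(27, cs, Helix, 35, 31, 3), (27, k2, Orion, 35, 31, 3), (5, bio, Gamma, 20, 25, 10), (5, bio, Gamma, 20, 25, 14), (5, bio, Gamma, 7, 13, 14), (5, hr, Atlas, 20, 25, 10), (5, hr, Atlas, 20, 25, 14), (5, hr, Atlas, 7, 13, 14), (5, law, Atlas, 20, 25, 10), (5, law, Atlas, 20, 25, 14), (5, law, Atlas, 7, 13, 14), (5, rd, Atlas, 20, 25, 10), (5, rd, Atlas, 20, 25, 14), (5, rd, Atlas, 7, 13, 14)}
π_{region, pname, price, qty} gives {(bio, Gamma, 5, 20), (bio, Gamma, 5, 7), (cs, Helix, 27, 35), (hr, Atlas, 5, 20), (hr, Atlas, 5, 7), (k2, Orion, 27, 35), (law, Atlas, 5, 20), (law, Atlas, 5, 7), (rd, Atlas, 5, 20), (rd, Atlas, 5, 7)} (4 duplicate(s) eliminated).
Filtering on pname != Helix leaves {(bio, Gamma, 5, 20), (bio, Gamma, 5, 7), (hr, Atlas, 5, 20), (hr, Atlas, 5, 7), (k2, Orion, 27, 35), (law, Atlas, 5, 20), (law, Atlas, 5, 7), (rd, Atlas, 5, 20), (rd, Atlas, 5, 7)}.
π_{qty} gives {20, 35, 7} (6 duplicate(s) eliminated).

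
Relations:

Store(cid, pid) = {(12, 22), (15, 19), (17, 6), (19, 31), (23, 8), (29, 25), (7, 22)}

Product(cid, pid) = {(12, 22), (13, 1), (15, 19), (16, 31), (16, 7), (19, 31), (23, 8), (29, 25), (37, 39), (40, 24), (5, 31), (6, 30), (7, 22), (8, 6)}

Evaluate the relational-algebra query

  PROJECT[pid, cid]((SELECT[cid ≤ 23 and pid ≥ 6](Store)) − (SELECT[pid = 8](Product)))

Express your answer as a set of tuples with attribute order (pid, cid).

{(19, 15), (22, 12), (22, 7), (31, 19), (6, 17)}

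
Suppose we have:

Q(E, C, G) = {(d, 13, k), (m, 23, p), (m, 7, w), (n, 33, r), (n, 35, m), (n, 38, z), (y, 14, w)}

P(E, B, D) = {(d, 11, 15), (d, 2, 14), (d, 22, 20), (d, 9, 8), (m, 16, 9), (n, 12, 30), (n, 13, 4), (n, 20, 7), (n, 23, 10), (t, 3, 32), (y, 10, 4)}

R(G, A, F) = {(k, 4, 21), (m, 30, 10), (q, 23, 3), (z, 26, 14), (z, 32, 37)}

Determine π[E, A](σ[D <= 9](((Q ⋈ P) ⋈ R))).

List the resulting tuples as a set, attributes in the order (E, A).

{(d, 4), (n, 26), (n, 30), (n, 32)}

Joining Q and P on E yields {(d, 13, k, 11, 15), (d, 13, k, 2, 14), (d, 13, k, 22, 20), (d, 13, k, 9, 8), (m, 23, p, 16, 9), (m, 7, w, 16, 9), (n, 33, r, 12, 30), (n, 33, r, 13, 4), (n, 33, r, 20, 7), (n, 33, r, 23, 10), (n, 35, m, 12, 30), (n, 35, m, 13, 4), (n, 35, m, 20, 7), (n, 35, m, 23, 10), (n, 38, z, 12, 30), (n, 38, z, 13, 4), (n, 38, z, 20, 7), (n, 38, z, 23, 10), (y, 14, w, 10, 4)}.
Joining (Q ⋈ P) and R on G yields {(d, 13, k, 11, 15, 4, 21), (d, 13, k, 2, 14, 4, 21), (d, 13, k, 22, 20, 4, 21), (d, 13, k, 9, 8, 4, 21), (n, 35, m, 12, 30, 30, 10), (n, 35, m, 13, 4, 30, 10), (n, 35, m, 20, 7, 30, 10), (n, 35, m, 23, 10, 30, 10), (n, 38, z, 12, 30, 26, 14), (n, 38, z, 12, 30, 32, 37), (n, 38, z, 13, 4, 26, 14), (n, 38, z, 13, 4, 32, 37), (n, 38, z, 20, 7, 26, 14), (n, 38, z, 20, 7, 32, 37), (n, 38, z, 23, 10, 26, 14), (n, 38, z, 23, 10, 32, 37)}.
Selection D <= 9: {(d, 13, k, 9, 8, 4, 21), (n, 35, m, 13, 4, 30, 10), (n, 35, m, 20, 7, 30, 10), (n, 38, z, 13, 4, 26, 14), (n, 38, z, 13, 4, 32, 37), (n, 38, z, 20, 7, 26, 14), (n, 38, z, 20, 7, 32, 37)}
π_{E, A} gives {(d, 4), (n, 26), (n, 30), (n, 32)} (3 duplicate(s) eliminated).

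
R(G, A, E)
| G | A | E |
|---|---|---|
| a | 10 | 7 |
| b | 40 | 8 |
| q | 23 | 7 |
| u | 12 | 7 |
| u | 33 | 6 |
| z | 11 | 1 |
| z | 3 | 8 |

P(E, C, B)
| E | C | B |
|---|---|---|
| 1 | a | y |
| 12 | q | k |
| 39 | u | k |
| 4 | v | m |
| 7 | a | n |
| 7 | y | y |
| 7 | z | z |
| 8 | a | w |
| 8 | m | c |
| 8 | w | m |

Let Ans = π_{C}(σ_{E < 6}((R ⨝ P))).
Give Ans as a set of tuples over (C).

Natural join on E: {(a, 10, 7, a, n), (a, 10, 7, y, y), (a, 10, 7, z, z), (b, 40, 8, a, w), (b, 40, 8, m, c), (b, 40, 8, w, m), (q, 23, 7, a, n), (q, 23, 7, y, y), (q, 23, 7, z, z), (u, 12, 7, a, n), (u, 12, 7, y, y), (u, 12, 7, z, z), (z, 11, 1, a, y), (z, 3, 8, a, w), (z, 3, 8, m, c), (z, 3, 8, w, m)}
σ[E < 6]: keep tuples satisfying E < 6 → {(z, 11, 1, a, y)}
Projecting to C: {a}

{a}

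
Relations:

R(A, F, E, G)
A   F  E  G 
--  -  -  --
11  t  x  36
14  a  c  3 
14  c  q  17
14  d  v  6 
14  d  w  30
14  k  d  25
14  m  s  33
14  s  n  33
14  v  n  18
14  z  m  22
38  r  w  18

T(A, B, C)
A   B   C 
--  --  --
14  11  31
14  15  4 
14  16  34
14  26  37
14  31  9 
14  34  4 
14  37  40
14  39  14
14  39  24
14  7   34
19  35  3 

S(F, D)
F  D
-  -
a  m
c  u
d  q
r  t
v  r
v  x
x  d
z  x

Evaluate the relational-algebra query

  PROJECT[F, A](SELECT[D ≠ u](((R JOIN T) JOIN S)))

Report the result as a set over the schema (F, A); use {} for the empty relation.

{(a, 14), (d, 14), (v, 14), (z, 14)}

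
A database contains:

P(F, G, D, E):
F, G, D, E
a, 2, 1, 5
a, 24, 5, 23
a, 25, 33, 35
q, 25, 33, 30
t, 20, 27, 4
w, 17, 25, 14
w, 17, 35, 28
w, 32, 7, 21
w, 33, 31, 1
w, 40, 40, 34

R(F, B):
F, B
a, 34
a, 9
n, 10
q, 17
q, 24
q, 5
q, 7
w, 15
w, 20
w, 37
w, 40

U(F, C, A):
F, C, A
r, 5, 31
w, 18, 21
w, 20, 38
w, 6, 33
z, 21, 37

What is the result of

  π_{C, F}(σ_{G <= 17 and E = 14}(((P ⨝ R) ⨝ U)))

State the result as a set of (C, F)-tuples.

Natural join on F: {(a, 2, 1, 5, 34), (a, 2, 1, 5, 9), (a, 24, 5, 23, 34), (a, 24, 5, 23, 9), (a, 25, 33, 35, 34), (a, 25, 33, 35, 9), (q, 25, 33, 30, 17), (q, 25, 33, 30, 24), (q, 25, 33, 30, 5), (q, 25, 33, 30, 7), (w, 17, 25, 14, 15), (w, 17, 25, 14, 20), (w, 17, 25, 14, 37), (w, 17, 25, 14, 40), (w, 17, 35, 28, 15), (w, 17, 35, 28, 20), (w, 17, 35, 28, 37), (w, 17, 35, 28, 40), (w, 32, 7, 21, 15), (w, 32, 7, 21, 20), (w, 32, 7, 21, 37), (w, 32, 7, 21, 40), (w, 33, 31, 1, 15), (w, 33, 31, 1, 20), (w, 33, 31, 1, 37), (w, 33, 31, 1, 40), (w, 40, 40, 34, 15), (w, 40, 40, 34, 20), (w, 40, 40, 34, 37), (w, 40, 40, 34, 40)}
Natural join on F: {(w, 17, 25, 14, 15, 18, 21), (w, 17, 25, 14, 15, 20, 38), (w, 17, 25, 14, 15, 6, 33), (w, 17, 25, 14, 20, 18, 21), (w, 17, 25, 14, 20, 20, 38), (w, 17, 25, 14, 20, 6, 33), (w, 17, 25, 14, 37, 18, 21), (w, 17, 25, 14, 37, 20, 38), (w, 17, 25, 14, 37, 6, 33), (w, 17, 25, 14, 40, 18, 21), (w, 17, 25, 14, 40, 20, 38), (w, 17, 25, 14, 40, 6, 33), (w, 17, 35, 28, 15, 18, 21), (w, 17, 35, 28, 15, 20, 38), (w, 17, 35, 28, 15, 6, 33), (w, 17, 35, 28, 20, 18, 21), (w, 17, 35, 28, 20, 20, 38), (w, 17, 35, 28, 20, 6, 33), (w, 17, 35, 28, 37, 18, 21), (w, 17, 35, 28, 37, 20, 38), (w, 17, 35, 28, 37, 6, 33), (w, 17, 35, 28, 40, 18, 21), (w, 17, 35, 28, 40, 20, 38), (w, 17, 35, 28, 40, 6, 33), (w, 32, 7, 21, 15, 18, 21), (w, 32, 7, 21, 15, 20, 38), (w, 32, 7, 21, 15, 6, 33), (w, 32, 7, 21, 20, 18, 21), (w, 32, 7, 21, 20, 20, 38), (w, 32, 7, 21, 20, 6, 33), (w, 32, 7, 21, 37, 18, 21), (w, 32, 7, 21, 37, 20, 38), (w, 32, 7, 21, 37, 6, 33), (w, 32, 7, 21, 40, 18, 21), (w, 32, 7, 21, 40, 20, 38), (w, 32, 7, 21, 40, 6, 33), (w, 33, 31, 1, 15, 18, 21), (w, 33, 31, 1, 15, 20, 38), (w, 33, 31, 1, 15, 6, 33), (w, 33, 31, 1, 20, 18, 21), (w, 33, 31, 1, 20, 20, 38), (w, 33, 31, 1, 20, 6, 33), (w, 33, 31, 1, 37, 18, 21), (w, 33, 31, 1, 37, 20, 38), (w, 33, 31, 1, 37, 6, 33), (w, 33, 31, 1, 40, 18, 21), (w, 33, 31, 1, 40, 20, 38), (w, 33, 31, 1, 40, 6, 33), (w, 40, 40, 34, 15, 18, 21), (w, 40, 40, 34, 15, 20, 38), (w, 40, 40, 34, 15, 6, 33), (w, 40, 40, 34, 20, 18, 21), (w, 40, 40, 34, 20, 20, 38), (w, 40, 40, 34, 20, 6, 33), (w, 40, 40, 34, 37, 18, 21), (w, 40, 40, 34, 37, 20, 38), (w, 40, 40, 34, 37, 6, 33), (w, 40, 40, 34, 40, 18, 21), (w, 40, 40, 34, 40, 20, 38), (w, 40, 40, 34, 40, 6, 33)}
Selection G <= 17 and E = 14: {(w, 17, 25, 14, 15, 18, 21), (w, 17, 25, 14, 15, 20, 38), (w, 17, 25, 14, 15, 6, 33), (w, 17, 25, 14, 20, 18, 21), (w, 17, 25, 14, 20, 20, 38), (w, 17, 25, 14, 20, 6, 33), (w, 17, 25, 14, 37, 18, 21), (w, 17, 25, 14, 37, 20, 38), (w, 17, 25, 14, 37, 6, 33), (w, 17, 25, 14, 40, 18, 21), (w, 17, 25, 14, 40, 20, 38), (w, 17, 25, 14, 40, 6, 33)}
Projecting to C, F (9 duplicate(s) eliminated): {(18, w), (20, w), (6, w)}

{(18, w), (20, w), (6, w)}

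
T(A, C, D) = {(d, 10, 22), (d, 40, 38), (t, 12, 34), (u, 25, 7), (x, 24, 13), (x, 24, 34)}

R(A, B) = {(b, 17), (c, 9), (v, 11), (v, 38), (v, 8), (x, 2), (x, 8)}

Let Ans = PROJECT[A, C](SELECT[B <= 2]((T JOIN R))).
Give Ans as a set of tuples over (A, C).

{(x, 24)}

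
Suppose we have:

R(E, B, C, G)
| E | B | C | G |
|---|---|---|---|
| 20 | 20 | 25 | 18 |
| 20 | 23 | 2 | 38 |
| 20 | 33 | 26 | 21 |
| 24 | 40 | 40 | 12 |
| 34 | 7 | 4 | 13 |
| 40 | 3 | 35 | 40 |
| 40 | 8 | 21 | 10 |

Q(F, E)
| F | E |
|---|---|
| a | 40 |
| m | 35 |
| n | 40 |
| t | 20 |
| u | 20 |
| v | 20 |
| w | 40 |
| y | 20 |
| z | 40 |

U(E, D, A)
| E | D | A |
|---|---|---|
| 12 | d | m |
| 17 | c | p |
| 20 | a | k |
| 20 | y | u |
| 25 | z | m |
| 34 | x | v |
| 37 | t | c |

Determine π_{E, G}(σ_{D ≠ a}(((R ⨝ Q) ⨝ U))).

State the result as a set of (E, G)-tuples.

Natural join on E: {(20, 20, 25, 18, t), (20, 20, 25, 18, u), (20, 20, 25, 18, v), (20, 20, 25, 18, y), (20, 23, 2, 38, t), (20, 23, 2, 38, u), (20, 23, 2, 38, v), (20, 23, 2, 38, y), (20, 33, 26, 21, t), (20, 33, 26, 21, u), (20, 33, 26, 21, v), (20, 33, 26, 21, y), (40, 3, 35, 40, a), (40, 3, 35, 40, n), (40, 3, 35, 40, w), (40, 3, 35, 40, z), (40, 8, 21, 10, a), (40, 8, 21, 10, n), (40, 8, 21, 10, w), (40, 8, 21, 10, z)}
Natural join on E: {(20, 20, 25, 18, t, a, k), (20, 20, 25, 18, t, y, u), (20, 20, 25, 18, u, a, k), (20, 20, 25, 18, u, y, u), (20, 20, 25, 18, v, a, k), (20, 20, 25, 18, v, y, u), (20, 20, 25, 18, y, a, k), (20, 20, 25, 18, y, y, u), (20, 23, 2, 38, t, a, k), (20, 23, 2, 38, t, y, u), (20, 23, 2, 38, u, a, k), (20, 23, 2, 38, u, y, u), (20, 23, 2, 38, v, a, k), (20, 23, 2, 38, v, y, u), (20, 23, 2, 38, y, a, k), (20, 23, 2, 38, y, y, u), (20, 33, 26, 21, t, a, k), (20, 33, 26, 21, t, y, u), (20, 33, 26, 21, u, a, k), (20, 33, 26, 21, u, y, u), (20, 33, 26, 21, v, a, k), (20, 33, 26, 21, v, y, u), (20, 33, 26, 21, y, a, k), (20, 33, 26, 21, y, y, u)}
σ[D ≠ a]: keep tuples satisfying D ≠ a → {(20, 20, 25, 18, t, y, u), (20, 20, 25, 18, u, y, u), (20, 20, 25, 18, v, y, u), (20, 20, 25, 18, y, y, u), (20, 23, 2, 38, t, y, u), (20, 23, 2, 38, u, y, u), (20, 23, 2, 38, v, y, u), (20, 23, 2, 38, y, y, u), (20, 33, 26, 21, t, y, u), (20, 33, 26, 21, u, y, u), (20, 33, 26, 21, v, y, u), (20, 33, 26, 21, y, y, u)}
Projecting to E, G (9 duplicate(s) eliminated): {(20, 18), (20, 21), (20, 38)}

{(20, 18), (20, 21), (20, 38)}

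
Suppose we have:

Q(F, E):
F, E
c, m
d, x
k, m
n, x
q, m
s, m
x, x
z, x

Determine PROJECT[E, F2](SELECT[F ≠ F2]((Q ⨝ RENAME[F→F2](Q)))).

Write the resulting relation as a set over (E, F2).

{(m, c), (m, k), (m, q), (m, s), (x, d), (x, n), (x, x), (x, z)}

ρ[F→F2]: schema becomes (F2, E); tuples unchanged.
Natural join on E: {(c, m, c), (c, m, k), (c, m, q), (c, m, s), (d, x, d), (d, x, n), (d, x, x), (d, x, z), (k, m, c), (k, m, k), (k, m, q), (k, m, s), (n, x, d), (n, x, n), (n, x, x), (n, x, z), (q, m, c), (q, m, k), (q, m, q), (q, m, s), (s, m, c), (s, m, k), (s, m, q), (s, m, s), (x, x, d), (x, x, n), (x, x, x), (x, x, z), (z, x, d), (z, x, n), (z, x, x), (z, x, z)}
σ[F ≠ F2]: keep tuples satisfying F ≠ F2 → {(c, m, k), (c, m, q), (c, m, s), (d, x, n), (d, x, x), (d, x, z), (k, m, c), (k, m, q), (k, m, s), (n, x, d), (n, x, x), (n, x, z), (q, m, c), (q, m, k), (q, m, s), (s, m, c), (s, m, k), (s, m, q), (x, x, d), (x, x, n), (x, x, z), (z, x, d), (z, x, n), (z, x, x)}
π[E, F2]: project onto (E, F2) (16 duplicate(s) eliminated) → {(m, c), (m, k), (m, q), (m, s), (x, d), (x, n), (x, x), (x, z)}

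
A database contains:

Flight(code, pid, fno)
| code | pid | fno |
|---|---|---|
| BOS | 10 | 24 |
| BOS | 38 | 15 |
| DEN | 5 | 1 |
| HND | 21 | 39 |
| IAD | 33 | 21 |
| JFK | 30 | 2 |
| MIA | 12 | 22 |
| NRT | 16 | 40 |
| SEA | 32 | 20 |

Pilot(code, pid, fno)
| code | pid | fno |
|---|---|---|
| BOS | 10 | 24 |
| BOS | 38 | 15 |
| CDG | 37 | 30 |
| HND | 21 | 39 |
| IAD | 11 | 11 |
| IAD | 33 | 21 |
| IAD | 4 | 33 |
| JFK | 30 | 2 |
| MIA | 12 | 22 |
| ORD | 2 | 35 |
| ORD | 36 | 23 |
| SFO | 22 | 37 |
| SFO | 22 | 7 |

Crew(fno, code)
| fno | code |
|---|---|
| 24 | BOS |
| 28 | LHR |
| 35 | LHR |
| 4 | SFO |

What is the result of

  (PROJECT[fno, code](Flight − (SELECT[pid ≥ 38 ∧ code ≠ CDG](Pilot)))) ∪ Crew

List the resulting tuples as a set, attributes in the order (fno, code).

{(1, DEN), (2, JFK), (20, SEA), (21, IAD), (22, MIA), (24, BOS), (28, LHR), (35, LHR), (39, HND), (4, SFO), (40, NRT)}

Selection pid ≥ 38 ∧ code ≠ CDG: {(BOS, 38, 15)}
Set difference of the two operands is {(BOS, 10, 24), (DEN, 5, 1), (HND, 21, 39), (IAD, 33, 21), (JFK, 30, 2), (MIA, 12, 22), (NRT, 16, 40), (SEA, 32, 20)}.
π[fno, code]: project onto (fno, code) → {(1, DEN), (2, JFK), (20, SEA), (21, IAD), (22, MIA), (24, BOS), (39, HND), (40, NRT)}
Set union of the two operands is {(1, DEN), (2, JFK), (20, SEA), (21, IAD), (22, MIA), (24, BOS), (28, LHR), (35, LHR), (39, HND), (4, SFO), (40, NRT)}.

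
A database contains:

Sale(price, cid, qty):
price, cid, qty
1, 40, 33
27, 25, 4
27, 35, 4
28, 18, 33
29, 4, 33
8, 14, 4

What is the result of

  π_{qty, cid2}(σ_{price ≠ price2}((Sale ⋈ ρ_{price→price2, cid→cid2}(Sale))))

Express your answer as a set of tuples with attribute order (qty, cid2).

{(33, 18), (33, 4), (33, 40), (4, 14), (4, 25), (4, 35)}

ρ[price→price2, cid→cid2]: schema becomes (price2, cid2, qty); tuples unchanged.
Joining Sale and ρ_{price→price2, cid→cid2}(Sale) on qty yields {(1, 40, 33, 1, 40), (1, 40, 33, 28, 18), (1, 40, 33, 29, 4), (27, 25, 4, 27, 25), (27, 25, 4, 27, 35), (27, 25, 4, 8, 14), (27, 35, 4, 27, 25), (27, 35, 4, 27, 35), (27, 35, 4, 8, 14), (28, 18, 33, 1, 40), (28, 18, 33, 28, 18), (28, 18, 33, 29, 4), (29, 4, 33, 1, 40), (29, 4, 33, 28, 18), (29, 4, 33, 29, 4), (8, 14, 4, 27, 25), (8, 14, 4, 27, 35), (8, 14, 4, 8, 14)}.
Filtering on price ≠ price2 leaves {(1, 40, 33, 28, 18), (1, 40, 33, 29, 4), (27, 25, 4, 8, 14), (27, 35, 4, 8, 14), (28, 18, 33, 1, 40), (28, 18, 33, 29, 4), (29, 4, 33, 1, 40), (29, 4, 33, 28, 18), (8, 14, 4, 27, 25), (8, 14, 4, 27, 35)}.
π_{qty, cid2} gives {(33, 18), (33, 4), (33, 40), (4, 14), (4, 25), (4, 35)} (4 duplicate(s) eliminated).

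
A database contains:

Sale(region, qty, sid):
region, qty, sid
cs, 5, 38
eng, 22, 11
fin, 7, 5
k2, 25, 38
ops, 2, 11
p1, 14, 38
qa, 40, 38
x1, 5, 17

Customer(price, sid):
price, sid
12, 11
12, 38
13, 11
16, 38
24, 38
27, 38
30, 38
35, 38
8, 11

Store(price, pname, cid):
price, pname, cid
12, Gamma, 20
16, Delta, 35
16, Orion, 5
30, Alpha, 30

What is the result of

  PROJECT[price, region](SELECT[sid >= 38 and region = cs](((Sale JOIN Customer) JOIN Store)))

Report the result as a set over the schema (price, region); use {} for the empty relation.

{(12, cs), (16, cs), (30, cs)}

Sale ⋈ Customer (natural join on sid): {(cs, 5, 38, 12), (cs, 5, 38, 16), (cs, 5, 38, 24), (cs, 5, 38, 27), (cs, 5, 38, 30), (cs, 5, 38, 35), (eng, 22, 11, 12), (eng, 22, 11, 13), (eng, 22, 11, 8), (k2, 25, 38, 12), (k2, 25, 38, 16), (k2, 25, 38, 24), (k2, 25, 38, 27), (k2, 25, 38, 30), (k2, 25, 38, 35), (ops, 2, 11, 12), (ops, 2, 11, 13), (ops, 2, 11, 8), (p1, 14, 38, 12), (p1, 14, 38, 16), (p1, 14, 38, 24), (p1, 14, 38, 27), (p1, 14, 38, 30), (p1, 14, 38, 35), (qa, 40, 38, 12), (qa, 40, 38, 16), (qa, 40, 38, 24), (qa, 40, 38, 27), (qa, 40, 38, 30), (qa, 40, 38, 35)}
(Sale JOIN Customer) ⋈ Store (natural join on price): {(cs, 5, 38, 12, Gamma, 20), (cs, 5, 38, 16, Delta, 35), (cs, 5, 38, 16, Orion, 5), (cs, 5, 38, 30, Alpha, 30), (eng, 22, 11, 12, Gamma, 20), (k2, 25, 38, 12, Gamma, 20), (k2, 25, 38, 16, Delta, 35), (k2, 25, 38, 16, Orion, 5), (k2, 25, 38, 30, Alpha, 30), (ops, 2, 11, 12, Gamma, 20), (p1, 14, 38, 12, Gamma, 20), (p1, 14, 38, 16, Delta, 35), (p1, 14, 38, 16, Orion, 5), (p1, 14, 38, 30, Alpha, 30), (qa, 40, 38, 12, Gamma, 20), (qa, 40, 38, 16, Delta, 35), (qa, 40, 38, 16, Orion, 5), (qa, 40, 38, 30, Alpha, 30)}
Apply σ_{sid >= 38 and region = cs}; surviving tuples: {(cs, 5, 38, 12, Gamma, 20), (cs, 5, 38, 16, Delta, 35), (cs, 5, 38, 16, Orion, 5), (cs, 5, 38, 30, Alpha, 30)}
Projecting to price, region (1 duplicate(s) eliminated): {(12, cs), (16, cs), (30, cs)}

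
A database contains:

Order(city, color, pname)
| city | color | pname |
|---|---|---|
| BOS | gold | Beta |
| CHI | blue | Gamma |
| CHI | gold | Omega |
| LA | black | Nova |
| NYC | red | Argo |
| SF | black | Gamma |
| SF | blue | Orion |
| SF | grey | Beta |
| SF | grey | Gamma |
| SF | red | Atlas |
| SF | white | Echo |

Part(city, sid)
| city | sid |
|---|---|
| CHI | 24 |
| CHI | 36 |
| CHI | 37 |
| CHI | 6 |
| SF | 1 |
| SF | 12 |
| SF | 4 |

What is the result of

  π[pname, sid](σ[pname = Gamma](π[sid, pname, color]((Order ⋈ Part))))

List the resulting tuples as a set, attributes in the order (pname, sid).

Natural join on city: {(CHI, blue, Gamma, 24), (CHI, blue, Gamma, 36), (CHI, blue, Gamma, 37), (CHI, blue, Gamma, 6), (CHI, gold, Omega, 24), (CHI, gold, Omega, 36), (CHI, gold, Omega, 37), (CHI, gold, Omega, 6), (SF, black, Gamma, 1), (SF, black, Gamma, 12), (SF, black, Gamma, 4), (SF, blue, Orion, 1), (SF, blue, Orion, 12), (SF, blue, Orion, 4), (SF, grey, Beta, 1), (SF, grey, Beta, 12), (SF, grey, Beta, 4), (SF, grey, Gamma, 1), (SF, grey, Gamma, 12), (SF, grey, Gamma, 4), (SF, red, Atlas, 1), (SF, red, Atlas, 12), (SF, red, Atlas, 4), (SF, white, Echo, 1), (SF, white, Echo, 12), (SF, white, Echo, 4)}
π[sid, pname, color]: project onto (sid, pname, color) → {(1, Atlas, red), (1, Beta, grey), (1, Echo, white), (1, Gamma, black), (1, Gamma, grey), (1, Orion, blue), (12, Atlas, red), (12, Beta, grey), (12, Echo, white), (12, Gamma, black), (12, Gamma, grey), (12, Orion, blue), (24, Gamma, blue), (24, Omega, gold), (36, Gamma, blue), (36, Omega, gold), (37, Gamma, blue), (37, Omega, gold), (4, Atlas, red), (4, Beta, grey), (4, Echo, white), (4, Gamma, black), (4, Gamma, grey), (4, Orion, blue), (6, Gamma, blue), (6, Omega, gold)}
σ[pname = Gamma]: keep tuples satisfying pname = Gamma → {(1, Gamma, black), (1, Gamma, grey), (12, Gamma, black), (12, Gamma, grey), (24, Gamma, blue), (36, Gamma, blue), (37, Gamma, blue), (4, Gamma, black), (4, Gamma, grey), (6, Gamma, blue)}
π[pname, sid]: project onto (pname, sid) (3 duplicate(s) eliminated) → {(Gamma, 1), (Gamma, 12), (Gamma, 24), (Gamma, 36), (Gamma, 37), (Gamma, 4), (Gamma, 6)}

{(Gamma, 1), (Gamma, 12), (Gamma, 24), (Gamma, 36), (Gamma, 37), (Gamma, 4), (Gamma, 6)}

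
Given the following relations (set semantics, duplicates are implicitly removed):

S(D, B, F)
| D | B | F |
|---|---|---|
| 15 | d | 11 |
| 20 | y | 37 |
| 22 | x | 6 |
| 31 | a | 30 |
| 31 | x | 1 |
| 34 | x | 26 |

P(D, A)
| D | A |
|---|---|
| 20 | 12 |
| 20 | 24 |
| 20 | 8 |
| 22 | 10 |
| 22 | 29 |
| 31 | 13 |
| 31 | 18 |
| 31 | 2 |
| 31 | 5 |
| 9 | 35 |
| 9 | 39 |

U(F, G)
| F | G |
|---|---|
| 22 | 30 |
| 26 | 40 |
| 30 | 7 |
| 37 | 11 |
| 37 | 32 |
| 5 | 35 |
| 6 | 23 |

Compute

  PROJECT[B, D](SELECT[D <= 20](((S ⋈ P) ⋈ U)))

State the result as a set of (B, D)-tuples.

Natural join on D: {(20, y, 37, 12), (20, y, 37, 24), (20, y, 37, 8), (22, x, 6, 10), (22, x, 6, 29), (31, a, 30, 13), (31, a, 30, 18), (31, a, 30, 2), (31, a, 30, 5), (31, x, 1, 13), (31, x, 1, 18), (31, x, 1, 2), (31, x, 1, 5)}
Natural join on F: {(20, y, 37, 12, 11), (20, y, 37, 12, 32), (20, y, 37, 24, 11), (20, y, 37, 24, 32), (20, y, 37, 8, 11), (20, y, 37, 8, 32), (22, x, 6, 10, 23), (22, x, 6, 29, 23), (31, a, 30, 13, 7), (31, a, 30, 18, 7), (31, a, 30, 2, 7), (31, a, 30, 5, 7)}
Selection D <= 20: {(20, y, 37, 12, 11), (20, y, 37, 12, 32), (20, y, 37, 24, 11), (20, y, 37, 24, 32), (20, y, 37, 8, 11), (20, y, 37, 8, 32)}
Projecting to B, D (5 duplicate(s) eliminated): {(y, 20)}

{(y, 20)}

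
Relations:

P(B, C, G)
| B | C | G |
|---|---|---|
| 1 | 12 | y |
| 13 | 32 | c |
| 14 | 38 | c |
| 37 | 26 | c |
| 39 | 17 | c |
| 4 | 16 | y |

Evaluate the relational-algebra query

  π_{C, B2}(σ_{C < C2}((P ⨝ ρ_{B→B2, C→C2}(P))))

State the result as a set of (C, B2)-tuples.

ρ[B→B2, C→C2]: schema becomes (B2, C2, G); tuples unchanged.
Natural join on G: {(1, 12, y, 1, 12), (1, 12, y, 4, 16), (13, 32, c, 13, 32), (13, 32, c, 14, 38), (13, 32, c, 37, 26), (13, 32, c, 39, 17), (14, 38, c, 13, 32), (14, 38, c, 14, 38), (14, 38, c, 37, 26), (14, 38, c, 39, 17), (37, 26, c, 13, 32), (37, 26, c, 14, 38), (37, 26, c, 37, 26), (37, 26, c, 39, 17), (39, 17, c, 13, 32), (39, 17, c, 14, 38), (39, 17, c, 37, 26), (39, 17, c, 39, 17), (4, 16, y, 1, 12), (4, 16, y, 4, 16)}
Filtering on C < C2 leaves {(1, 12, y, 4, 16), (13, 32, c, 14, 38), (37, 26, c, 13, 32), (37, 26, c, 14, 38), (39, 17, c, 13, 32), (39, 17, c, 14, 38), (39, 17, c, 37, 26)}.
Keep only column(s) C, B2: {(12, 4), (17, 13), (17, 14), (17, 37), (26, 13), (26, 14), (32, 14)}

{(12, 4), (17, 13), (17, 14), (17, 37), (26, 13), (26, 14), (32, 14)}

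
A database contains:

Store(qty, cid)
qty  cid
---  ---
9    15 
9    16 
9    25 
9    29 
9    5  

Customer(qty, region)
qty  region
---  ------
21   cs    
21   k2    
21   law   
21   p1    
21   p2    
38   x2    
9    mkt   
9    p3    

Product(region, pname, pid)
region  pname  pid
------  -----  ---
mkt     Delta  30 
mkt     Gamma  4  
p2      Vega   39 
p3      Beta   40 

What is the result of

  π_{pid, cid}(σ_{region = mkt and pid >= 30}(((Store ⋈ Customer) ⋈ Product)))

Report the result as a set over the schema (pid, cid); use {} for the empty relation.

Store ⋈ Customer (natural join on qty): {(9, 15, mkt), (9, 15, p3), (9, 16, mkt), (9, 16, p3), (9, 25, mkt), (9, 25, p3), (9, 29, mkt), (9, 29, p3), (9, 5, mkt), (9, 5, p3)}
(Store ⋈ Customer) ⋈ Product (natural join on region): {(9, 15, mkt, Delta, 30), (9, 15, mkt, Gamma, 4), (9, 15, p3, Beta, 40), (9, 16, mkt, Delta, 30), (9, 16, mkt, Gamma, 4), (9, 16, p3, Beta, 40), (9, 25, mkt, Delta, 30), (9, 25, mkt, Gamma, 4), (9, 25, p3, Beta, 40), (9, 29, mkt, Delta, 30), (9, 29, mkt, Gamma, 4), (9, 29, p3, Beta, 40), (9, 5, mkt, Delta, 30), (9, 5, mkt, Gamma, 4), (9, 5, p3, Beta, 40)}
Apply σ_{region = mkt and pid >= 30}; surviving tuples: {(9, 15, mkt, Delta, 30), (9, 16, mkt, Delta, 30), (9, 25, mkt, Delta, 30), (9, 29, mkt, Delta, 30), (9, 5, mkt, Delta, 30)}
π_{pid, cid} gives {(30, 15), (30, 16), (30, 25), (30, 29), (30, 5)}.

{(30, 15), (30, 16), (30, 25), (30, 29), (30, 5)}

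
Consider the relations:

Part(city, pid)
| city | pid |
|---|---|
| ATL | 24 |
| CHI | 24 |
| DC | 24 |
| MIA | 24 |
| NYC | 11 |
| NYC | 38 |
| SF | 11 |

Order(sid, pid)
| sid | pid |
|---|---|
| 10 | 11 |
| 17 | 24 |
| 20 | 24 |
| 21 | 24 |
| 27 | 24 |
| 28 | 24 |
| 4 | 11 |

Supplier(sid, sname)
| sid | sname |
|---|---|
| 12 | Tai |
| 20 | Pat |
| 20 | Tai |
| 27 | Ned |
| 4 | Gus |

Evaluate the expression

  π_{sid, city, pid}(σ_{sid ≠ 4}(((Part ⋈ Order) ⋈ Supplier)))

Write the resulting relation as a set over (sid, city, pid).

{(20, ATL, 24), (20, CHI, 24), (20, DC, 24), (20, MIA, 24), (27, ATL, 24), (27, CHI, 24), (27, DC, 24), (27, MIA, 24)}

Part ⋈ Order (natural join on pid): {(ATL, 24, 17), (ATL, 24, 20), (ATL, 24, 21), (ATL, 24, 27), (ATL, 24, 28), (CHI, 24, 17), (CHI, 24, 20), (CHI, 24, 21), (CHI, 24, 27), (CHI, 24, 28), (DC, 24, 17), (DC, 24, 20), (DC, 24, 21), (DC, 24, 27), (DC, 24, 28), (MIA, 24, 17), (MIA, 24, 20), (MIA, 24, 21), (MIA, 24, 27), (MIA, 24, 28), (NYC, 11, 10), (NYC, 11, 4), (SF, 11, 10), (SF, 11, 4)}
(Part ⋈ Order) ⋈ Supplier (natural join on sid): {(ATL, 24, 20, Pat), (ATL, 24, 20, Tai), (ATL, 24, 27, Ned), (CHI, 24, 20, Pat), (CHI, 24, 20, Tai), (CHI, 24, 27, Ned), (DC, 24, 20, Pat), (DC, 24, 20, Tai), (DC, 24, 27, Ned), (MIA, 24, 20, Pat), (MIA, 24, 20, Tai), (MIA, 24, 27, Ned), (NYC, 11, 4, Gus), (SF, 11, 4, Gus)}
Apply σ_{sid ≠ 4}; surviving tuples: {(ATL, 24, 20, Pat), (ATL, 24, 20, Tai), (ATL, 24, 27, Ned), (CHI, 24, 20, Pat), (CHI, 24, 20, Tai), (CHI, 24, 27, Ned), (DC, 24, 20, Pat), (DC, 24, 20, Tai), (DC, 24, 27, Ned), (MIA, 24, 20, Pat), (MIA, 24, 20, Tai), (MIA, 24, 27, Ned)}
π_{sid, city, pid} gives {(20, ATL, 24), (20, CHI, 24), (20, DC, 24), (20, MIA, 24), (27, ATL, 24), (27, CHI, 24), (27, DC, 24), (27, MIA, 24)} (4 duplicate(s) eliminated).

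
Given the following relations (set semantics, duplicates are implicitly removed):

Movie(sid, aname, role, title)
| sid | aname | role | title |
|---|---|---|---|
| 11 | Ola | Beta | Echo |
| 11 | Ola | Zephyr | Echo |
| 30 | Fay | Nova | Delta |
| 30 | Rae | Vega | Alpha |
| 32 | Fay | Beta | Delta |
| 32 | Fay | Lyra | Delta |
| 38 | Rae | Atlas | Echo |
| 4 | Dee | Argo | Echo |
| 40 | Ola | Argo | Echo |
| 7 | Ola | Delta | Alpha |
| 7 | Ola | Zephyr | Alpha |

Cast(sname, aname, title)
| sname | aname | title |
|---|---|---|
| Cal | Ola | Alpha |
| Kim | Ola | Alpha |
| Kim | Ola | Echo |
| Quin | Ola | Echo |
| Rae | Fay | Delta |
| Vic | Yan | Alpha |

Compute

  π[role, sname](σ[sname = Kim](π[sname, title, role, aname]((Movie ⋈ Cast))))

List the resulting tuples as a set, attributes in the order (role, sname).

{(Argo, Kim), (Beta, Kim), (Delta, Kim), (Zephyr, Kim)}

Joining Movie and Cast on aname, title yields {(11, Ola, Beta, Echo, Kim), (11, Ola, Beta, Echo, Quin), (11, Ola, Zephyr, Echo, Kim), (11, Ola, Zephyr, Echo, Quin), (30, Fay, Nova, Delta, Rae), (32, Fay, Beta, Delta, Rae), (32, Fay, Lyra, Delta, Rae), (40, Ola, Argo, Echo, Kim), (40, Ola, Argo, Echo, Quin), (7, Ola, Delta, Alpha, Cal), (7, Ola, Delta, Alpha, Kim), (7, Ola, Zephyr, Alpha, Cal), (7, Ola, Zephyr, Alpha, Kim)}.
π[sname, title, role, aname]: project onto (sname, title, role, aname) → {(Cal, Alpha, Delta, Ola), (Cal, Alpha, Zephyr, Ola), (Kim, Alpha, Delta, Ola), (Kim, Alpha, Zephyr, Ola), (Kim, Echo, Argo, Ola), (Kim, Echo, Beta, Ola), (Kim, Echo, Zephyr, Ola), (Quin, Echo, Argo, Ola), (Quin, Echo, Beta, Ola), (Quin, Echo, Zephyr, Ola), (Rae, Delta, Beta, Fay), (Rae, Delta, Lyra, Fay), (Rae, Delta, Nova, Fay)}
Selection sname = Kim: {(Kim, Alpha, Delta, Ola), (Kim, Alpha, Zephyr, Ola), (Kim, Echo, Argo, Ola), (Kim, Echo, Beta, Ola), (Kim, Echo, Zephyr, Ola)}
π[role, sname]: project onto (role, sname) (1 duplicate(s) eliminated) → {(Argo, Kim), (Beta, Kim), (Delta, Kim), (Zephyr, Kim)}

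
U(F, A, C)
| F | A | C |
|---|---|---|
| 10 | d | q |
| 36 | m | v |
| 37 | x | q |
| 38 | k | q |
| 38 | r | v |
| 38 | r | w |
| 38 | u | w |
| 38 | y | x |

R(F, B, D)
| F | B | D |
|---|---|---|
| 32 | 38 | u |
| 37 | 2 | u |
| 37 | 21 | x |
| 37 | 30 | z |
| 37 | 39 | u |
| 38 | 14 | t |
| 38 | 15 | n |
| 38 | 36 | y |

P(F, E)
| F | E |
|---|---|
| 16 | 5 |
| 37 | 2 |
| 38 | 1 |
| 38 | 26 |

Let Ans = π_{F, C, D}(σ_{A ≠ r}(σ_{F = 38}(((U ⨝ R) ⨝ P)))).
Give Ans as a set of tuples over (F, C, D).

{(38, q, n), (38, q, t), (38, q, y), (38, w, n), (38, w, t), (38, w, y), (38, x, n), (38, x, t), (38, x, y)}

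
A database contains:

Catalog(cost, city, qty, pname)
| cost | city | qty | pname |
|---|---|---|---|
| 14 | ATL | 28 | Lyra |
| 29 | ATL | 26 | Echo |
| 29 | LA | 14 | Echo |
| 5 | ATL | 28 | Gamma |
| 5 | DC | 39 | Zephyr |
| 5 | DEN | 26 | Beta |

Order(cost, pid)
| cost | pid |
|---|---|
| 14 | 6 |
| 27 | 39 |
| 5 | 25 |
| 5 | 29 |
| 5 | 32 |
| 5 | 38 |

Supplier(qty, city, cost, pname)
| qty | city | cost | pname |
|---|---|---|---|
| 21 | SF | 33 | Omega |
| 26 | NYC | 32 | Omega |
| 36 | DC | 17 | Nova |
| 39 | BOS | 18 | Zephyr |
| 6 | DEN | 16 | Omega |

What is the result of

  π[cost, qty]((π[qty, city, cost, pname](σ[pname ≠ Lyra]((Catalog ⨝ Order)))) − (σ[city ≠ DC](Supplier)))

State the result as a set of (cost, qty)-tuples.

{(5, 26), (5, 28), (5, 39)}

Joining Catalog and Order on cost yields {(14, ATL, 28, Lyra, 6), (5, ATL, 28, Gamma, 25), (5, ATL, 28, Gamma, 29), (5, ATL, 28, Gamma, 32), (5, ATL, 28, Gamma, 38), (5, DC, 39, Zephyr, 25), (5, DC, 39, Zephyr, 29), (5, DC, 39, Zephyr, 32), (5, DC, 39, Zephyr, 38), (5, DEN, 26, Beta, 25), (5, DEN, 26, Beta, 29), (5, DEN, 26, Beta, 32), (5, DEN, 26, Beta, 38)}.
σ[pname ≠ Lyra]: keep tuples satisfying pname ≠ Lyra → {(5, ATL, 28, Gamma, 25), (5, ATL, 28, Gamma, 29), (5, ATL, 28, Gamma, 32), (5, ATL, 28, Gamma, 38), (5, DC, 39, Zephyr, 25), (5, DC, 39, Zephyr, 29), (5, DC, 39, Zephyr, 32), (5, DC, 39, Zephyr, 38), (5, DEN, 26, Beta, 25), (5, DEN, 26, Beta, 29), (5, DEN, 26, Beta, 32), (5, DEN, 26, Beta, 38)}
Keep only column(s) qty, city, cost, pname (9 duplicate(s) eliminated): {(26, DEN, 5, Beta), (28, ATL, 5, Gamma), (39, DC, 5, Zephyr)}
σ[city ≠ DC]: keep tuples satisfying city ≠ DC → {(21, SF, 33, Omega), (26, NYC, 32, Omega), (39, BOS, 18, Zephyr), (6, DEN, 16, Omega)}
Difference: {(26, DEN, 5, Beta), (28, ATL, 5, Gamma), (39, DC, 5, Zephyr)} with {(21, SF, 33, Omega), (26, NYC, 32, Omega), (39, BOS, 18, Zephyr), (6, DEN, 16, Omega)} → {(26, DEN, 5, Beta), (28, ATL, 5, Gamma), (39, DC, 5, Zephyr)}
Keep only column(s) cost, qty: {(5, 26), (5, 28), (5, 39)}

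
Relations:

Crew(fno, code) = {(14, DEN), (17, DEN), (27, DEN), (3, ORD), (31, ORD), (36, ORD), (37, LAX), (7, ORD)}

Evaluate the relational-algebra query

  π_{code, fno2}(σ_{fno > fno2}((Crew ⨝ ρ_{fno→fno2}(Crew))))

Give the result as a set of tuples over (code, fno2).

ρ[fno→fno2]: schema becomes (fno2, code); tuples unchanged.
Natural join on code: {(14, DEN, 14), (14, DEN, 17), (14, DEN, 27), (17, DEN, 14), (17, DEN, 17), (17, DEN, 27), (27, DEN, 14), (27, DEN, 17), (27, DEN, 27), (3, ORD, 3), (3, ORD, 31), (3, ORD, 36), (3, ORD, 7), (31, ORD, 3), (31, ORD, 31), (31, ORD, 36), (31, ORD, 7), (36, ORD, 3), (36, ORD, 31), (36, ORD, 36), (36, ORD, 7), (37, LAX, 37), (7, ORD, 3), (7, ORD, 31), (7, ORD, 36), (7, ORD, 7)}
Selection fno > fno2: {(17, DEN, 14), (27, DEN, 14), (27, DEN, 17), (31, ORD, 3), (31, ORD, 7), (36, ORD, 3), (36, ORD, 31), (36, ORD, 7), (7, ORD, 3)}
Projecting to code, fno2 (4 duplicate(s) eliminated): {(DEN, 14), (DEN, 17), (ORD, 3), (ORD, 31), (ORD, 7)}

{(DEN, 14), (DEN, 17), (ORD, 3), (ORD, 31), (ORD, 7)}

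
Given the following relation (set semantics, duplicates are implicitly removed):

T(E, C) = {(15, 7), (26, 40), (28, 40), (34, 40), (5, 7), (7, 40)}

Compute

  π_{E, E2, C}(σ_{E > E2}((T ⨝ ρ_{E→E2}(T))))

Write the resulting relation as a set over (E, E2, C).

ρ[E→E2]: schema becomes (E2, C); tuples unchanged.
Natural join on C: {(15, 7, 15), (15, 7, 5), (26, 40, 26), (26, 40, 28), (26, 40, 34), (26, 40, 7), (28, 40, 26), (28, 40, 28), (28, 40, 34), (28, 40, 7), (34, 40, 26), (34, 40, 28), (34, 40, 34), (34, 40, 7), (5, 7, 15), (5, 7, 5), (7, 40, 26), (7, 40, 28), (7, 40, 34), (7, 40, 7)}
Selection E > E2: {(15, 7, 5), (26, 40, 7), (28, 40, 26), (28, 40, 7), (34, 40, 26), (34, 40, 28), (34, 40, 7)}
π[E, E2, C]: project onto (E, E2, C) → {(15, 5, 7), (26, 7, 40), (28, 26, 40), (28, 7, 40), (34, 26, 40), (34, 28, 40), (34, 7, 40)}

{(15, 5, 7), (26, 7, 40), (28, 26, 40), (28, 7, 40), (34, 26, 40), (34, 28, 40), (34, 7, 40)}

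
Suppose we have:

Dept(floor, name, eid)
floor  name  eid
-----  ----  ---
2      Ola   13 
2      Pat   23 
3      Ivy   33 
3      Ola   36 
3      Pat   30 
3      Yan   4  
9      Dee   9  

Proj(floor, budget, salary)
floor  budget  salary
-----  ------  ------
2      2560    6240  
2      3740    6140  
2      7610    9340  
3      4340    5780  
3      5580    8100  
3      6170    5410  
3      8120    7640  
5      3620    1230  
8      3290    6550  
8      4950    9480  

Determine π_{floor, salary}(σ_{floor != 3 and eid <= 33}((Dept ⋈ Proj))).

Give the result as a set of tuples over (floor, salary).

Joining Dept and Proj on floor yields {(2, Ola, 13, 2560, 6240), (2, Ola, 13, 3740, 6140), (2, Ola, 13, 7610, 9340), (2, Pat, 23, 2560, 6240), (2, Pat, 23, 3740, 6140), (2, Pat, 23, 7610, 9340), (3, Ivy, 33, 4340, 5780), (3, Ivy, 33, 5580, 8100), (3, Ivy, 33, 6170, 5410), (3, Ivy, 33, 8120, 7640), (3, Ola, 36, 4340, 5780), (3, Ola, 36, 5580, 8100), (3, Ola, 36, 6170, 5410), (3, Ola, 36, 8120, 7640), (3, Pat, 30, 4340, 5780), (3, Pat, 30, 5580, 8100), (3, Pat, 30, 6170, 5410), (3, Pat, 30, 8120, 7640), (3, Yan, 4, 4340, 5780), (3, Yan, 4, 5580, 8100), (3, Yan, 4, 6170, 5410), (3, Yan, 4, 8120, 7640)}.
Selection floor != 3 and eid <= 33: {(2, Ola, 13, 2560, 6240), (2, Ola, 13, 3740, 6140), (2, Ola, 13, 7610, 9340), (2, Pat, 23, 2560, 6240), (2, Pat, 23, 3740, 6140), (2, Pat, 23, 7610, 9340)}
Projecting to floor, salary (3 duplicate(s) eliminated): {(2, 6140), (2, 6240), (2, 9340)}

{(2, 6140), (2, 6240), (2, 9340)}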